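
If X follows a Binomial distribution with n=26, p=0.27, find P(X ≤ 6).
0.422364

We have X ~ Binomial(n=26, p=0.27).

The CDF gives us P(X ≤ k).

Using the CDF:
P(X ≤ 6) = 0.422364

This means there's approximately a 42.2% chance that X is at most 6.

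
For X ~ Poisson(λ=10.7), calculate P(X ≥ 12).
0.384969

We have X ~ Poisson(λ=10.7).

For discrete distributions, P(X ≥ 12) = 1 - P(X ≤ 11).

P(X ≤ 11) = 0.615031
P(X ≥ 12) = 1 - 0.615031 = 0.384969

So there's approximately a 38.5% chance that X is at least 12.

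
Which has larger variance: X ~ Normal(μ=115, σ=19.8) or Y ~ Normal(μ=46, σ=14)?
X has larger variance (392.0400 > 196.0000)

Compute the variance for each distribution:

X ~ Normal(μ=115, σ=19.8):
Var(X) = 392.0400

Y ~ Normal(μ=46, σ=14):
Var(Y) = 196.0000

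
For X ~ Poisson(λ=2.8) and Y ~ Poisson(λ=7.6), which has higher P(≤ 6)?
X has higher probability (P(X ≤ 6) = 0.9756 > P(Y ≤ 6) = 0.3646)

Compute P(≤ 6) for each distribution:

X ~ Poisson(λ=2.8):
P(X ≤ 6) = 0.9756

Y ~ Poisson(λ=7.6):
P(Y ≤ 6) = 0.3646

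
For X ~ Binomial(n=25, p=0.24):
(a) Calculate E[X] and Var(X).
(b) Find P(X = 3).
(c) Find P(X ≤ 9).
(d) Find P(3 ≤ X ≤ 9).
(a) E[X] = 6.0000, Var(X) = 4.5600
(b) P(X = 3) = 0.075903
(c) P(X ≤ 9) = 0.944028
(d) P(3 ≤ X ≤ 9) = 0.903355

We have X ~ Binomial(n=25, p=0.24).

(a) Moments:
E[X] = 6.0000
Var(X) = 4.5600
σ = √Var(X) = 2.1354

(b) Point probability using PMF:
P(X = 3) = 0.075903

(c) Cumulative probability using CDF:
P(X ≤ 9) = F(9) = 0.944028

(d) Range probability:
P(3 ≤ X ≤ 9) = P(X ≤ 9) - P(X ≤ 2)
                   = F(9) - F(2)
                   = 0.944028 - 0.040673
                   = 0.903355

This means approximately 90.3% of outcomes fall in the interval [3, 9].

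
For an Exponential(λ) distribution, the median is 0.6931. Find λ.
λ = 1.0001

For X ~ Exponential(λ), the CDF is F(x) = 1 - e^(-λx).
The median m satisfies F(m) = 0.5:
1 - e^(-λm) = 0.5
e^(-λm) = 0.5
λm = ln(2)
m = ln(2) / λ

Given m = 0.6931:
λ = ln(2) / 0.6931 = 0.693147 / 0.6931 = 1.0001

Verification: ln(2) / 1.0001 = 0.6931 ✓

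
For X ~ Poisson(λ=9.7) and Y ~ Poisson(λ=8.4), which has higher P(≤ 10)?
Y has higher probability (P(Y ≤ 10) = 0.7743 > P(X ≤ 10) = 0.6205)

Compute P(≤ 10) for each distribution:

X ~ Poisson(λ=9.7):
P(X ≤ 10) = 0.6205

Y ~ Poisson(λ=8.4):
P(Y ≤ 10) = 0.7743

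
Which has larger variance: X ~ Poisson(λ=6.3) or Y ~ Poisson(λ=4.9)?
X has larger variance (6.3000 > 4.9000)

Compute the variance for each distribution:

X ~ Poisson(λ=6.3):
Var(X) = 6.3000

Y ~ Poisson(λ=4.9):
Var(Y) = 4.9000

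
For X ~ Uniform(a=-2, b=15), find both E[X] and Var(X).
E[X] = 6.5000, Var(X) = 24.0833

We have X ~ Uniform(a=-2, b=15).

For a Uniform distribution with a=-2, b=15:

Expected value:
E[X] = 6.5000

Variance:
Var(X) = 24.0833

Standard deviation:
σ = √Var(X) = 4.9075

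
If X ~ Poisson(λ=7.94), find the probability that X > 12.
0.060953

We have X ~ Poisson(λ=7.94).

P(X > 12) = 1 - P(X ≤ 12)
                = 1 - F(12)
                = 1 - 0.939047
                = 0.060953

So there's approximately a 6.1% chance that X exceeds 12.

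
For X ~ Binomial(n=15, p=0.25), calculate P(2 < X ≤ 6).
0.707292

We have X ~ Binomial(n=15, p=0.25).

To find P(2 < X ≤ 6), we use:
P(2 < X ≤ 6) = P(X ≤ 6) - P(X ≤ 2)
                 = F(6) - F(2)
                 = 0.943380 - 0.236088
                 = 0.707292

So there's approximately a 70.7% chance that X falls in this range.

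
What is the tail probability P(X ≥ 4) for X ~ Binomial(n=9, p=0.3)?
0.270341

We have X ~ Binomial(n=9, p=0.3).

For discrete distributions, P(X ≥ 4) = 1 - P(X ≤ 3).

P(X ≤ 3) = 0.729659
P(X ≥ 4) = 1 - 0.729659 = 0.270341

So there's approximately a 27.0% chance that X is at least 4.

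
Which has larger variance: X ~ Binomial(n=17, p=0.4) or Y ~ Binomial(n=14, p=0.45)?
X has larger variance (4.0800 > 3.4650)

Compute the variance for each distribution:

X ~ Binomial(n=17, p=0.4):
Var(X) = 4.0800

Y ~ Binomial(n=14, p=0.45):
Var(Y) = 3.4650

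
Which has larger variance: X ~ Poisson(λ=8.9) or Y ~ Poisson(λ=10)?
Y has larger variance (10.0000 > 8.9000)

Compute the variance for each distribution:

X ~ Poisson(λ=8.9):
Var(X) = 8.9000

Y ~ Poisson(λ=10):
Var(Y) = 10.0000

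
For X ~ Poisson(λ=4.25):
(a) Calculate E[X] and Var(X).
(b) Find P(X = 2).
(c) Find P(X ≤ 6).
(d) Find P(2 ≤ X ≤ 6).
(a) E[X] = 4.2500, Var(X) = 4.2500
(b) P(X = 2) = 0.128824
(c) P(X ≤ 6) = 0.861687
(d) P(2 ≤ X ≤ 6) = 0.786800

We have X ~ Poisson(λ=4.25).

(a) Moments:
E[X] = 4.2500
Var(X) = 4.2500
σ = √Var(X) = 2.0616

(b) Point probability using PMF:
P(X = 2) = 0.128824

(c) Cumulative probability using CDF:
P(X ≤ 6) = F(6) = 0.861687

(d) Range probability:
P(2 ≤ X ≤ 6) = P(X ≤ 6) - P(X ≤ 1)
                   = F(6) - F(1)
                   = 0.861687 - 0.074887
                   = 0.786800

This means approximately 78.7% of outcomes fall in the interval [2, 6].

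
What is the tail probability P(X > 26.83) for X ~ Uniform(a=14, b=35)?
0.389048

We have X ~ Uniform(a=14, b=35).

P(X > 26.83) = 1 - P(X ≤ 26.83)
                = 1 - F(26.83)
                = 1 - 0.610952
                = 0.389048

So there's approximately a 38.9% chance that X exceeds 26.83.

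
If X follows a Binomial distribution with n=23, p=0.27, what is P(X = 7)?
0.166785

We have X ~ Binomial(n=23, p=0.27).

For a Binomial distribution, the PMF gives us the probability of each outcome.

Using the PMF formula:
P(X = 7) = 0.166785

Rounded to 4 decimal places: 0.1668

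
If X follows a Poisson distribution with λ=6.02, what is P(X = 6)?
0.160618

We have X ~ Poisson(λ=6.02).

For a Poisson distribution, the PMF gives us the probability of each outcome.

Using the PMF formula:
P(X = 6) = 0.160618

Rounded to 4 decimal places: 0.1606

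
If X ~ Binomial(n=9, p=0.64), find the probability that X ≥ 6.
0.583726

We have X ~ Binomial(n=9, p=0.64).

For discrete distributions, P(X ≥ 6) = 1 - P(X ≤ 5).

P(X ≤ 5) = 0.416274
P(X ≥ 6) = 1 - 0.416274 = 0.583726

So there's approximately a 58.4% chance that X is at least 6.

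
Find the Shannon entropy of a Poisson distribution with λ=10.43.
2.5828 nats

We have X ~ Poisson(λ=10.43).

The Shannon entropy measures the uncertainty or information content of the distribution.

For a Poisson distribution with λ=10.43:
H(X) = 2.5828 nats

(In bits, this would be 3.7263 bits.)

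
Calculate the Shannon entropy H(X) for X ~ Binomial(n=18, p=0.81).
1.9125 nats

We have X ~ Binomial(n=18, p=0.81).

The Shannon entropy measures the uncertainty or information content of the distribution.

For a Binomial distribution with n=18, p=0.81:
H(X) = 1.9125 nats

(In bits, this would be 2.7592 bits.)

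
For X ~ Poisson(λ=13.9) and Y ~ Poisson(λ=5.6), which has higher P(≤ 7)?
Y has higher probability (P(Y ≤ 7) = 0.7970 > P(X ≤ 7) = 0.0334)

Compute P(≤ 7) for each distribution:

X ~ Poisson(λ=13.9):
P(X ≤ 7) = 0.0334

Y ~ Poisson(λ=5.6):
P(Y ≤ 7) = 0.7970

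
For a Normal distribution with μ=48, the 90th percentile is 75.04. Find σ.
σ = 21.0994

For X ~ Normal(μ, σ), the p-th percentile satisfies x = μ + z_p × σ,
where z_p = Φ⁻¹(p) is the standard normal quantile.

Step 1: z_{0.9} = Φ⁻¹(0.9) = 1.2816

Step 2: Solve for σ:
75.04 = 48 + 1.2816 × σ
σ = (75.04 - 48) / 1.2816
σ = 27.04 / 1.2816
σ = 21.0994

Verification: μ + z × σ = 48 + 1.2816 × 21.0994 = 75.04 ✓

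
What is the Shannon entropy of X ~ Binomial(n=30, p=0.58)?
2.4130 nats

We have X ~ Binomial(n=30, p=0.58).

The Shannon entropy measures the uncertainty or information content of the distribution.

For a Binomial distribution with n=30, p=0.58:
H(X) = 2.4130 nats

(In bits, this would be 3.4812 bits.)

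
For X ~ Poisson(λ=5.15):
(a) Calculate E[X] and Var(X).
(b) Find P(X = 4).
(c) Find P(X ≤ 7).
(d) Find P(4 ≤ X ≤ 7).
(a) E[X] = 5.1500, Var(X) = 5.1500
(b) P(X = 4) = 0.169981
(c) P(X ≤ 7) = 0.850499
(d) P(4 ≤ X ≤ 7) = 0.605901

We have X ~ Poisson(λ=5.15).

(a) Moments:
E[X] = 5.1500
Var(X) = 5.1500
σ = √Var(X) = 2.2694

(b) Point probability using PMF:
P(X = 4) = 0.169981

(c) Cumulative probability using CDF:
P(X ≤ 7) = F(7) = 0.850499

(d) Range probability:
P(4 ≤ X ≤ 7) = P(X ≤ 7) - P(X ≤ 3)
                   = F(7) - F(3)
                   = 0.850499 - 0.244598
                   = 0.605901

This means approximately 60.6% of outcomes fall in the interval [4, 7].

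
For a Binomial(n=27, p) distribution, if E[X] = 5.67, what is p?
p = 0.21

For a Binomial(n, p) distribution:
E[X] = n × p

Given n = 27 and E[X] = 5.67:
5.67 = 27 × p
p = 5.67 / 27 = 0.21

Verification: Binomial(27, 0.21) has E[X] = 5.67 ✓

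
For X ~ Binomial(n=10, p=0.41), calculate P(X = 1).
0.035518

We have X ~ Binomial(n=10, p=0.41).

For a Binomial distribution, the PMF gives us the probability of each outcome.

Using the PMF formula:
P(X = 1) = 0.035518

Rounded to 4 decimal places: 0.0355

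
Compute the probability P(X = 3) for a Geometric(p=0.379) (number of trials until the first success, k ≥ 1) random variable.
0.146158

We have X ~ Geometric(p=0.379) (number of trials until the first success, k ≥ 1).

For a Geometric distribution, the PMF gives us the probability of each outcome.

Using the PMF formula:
P(X = 3) = 0.146158

Rounded to 4 decimal places: 0.1462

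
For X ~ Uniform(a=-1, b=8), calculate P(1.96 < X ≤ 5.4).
0.382222

We have X ~ Uniform(a=-1, b=8).

To find P(1.96 < X ≤ 5.4), we use:
P(1.96 < X ≤ 5.4) = P(X ≤ 5.4) - P(X ≤ 1.96)
                 = F(5.4) - F(1.96)
                 = 0.711111 - 0.328889
                 = 0.382222

So there's approximately a 38.2% chance that X falls in this range.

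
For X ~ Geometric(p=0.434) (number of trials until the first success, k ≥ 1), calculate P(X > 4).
0.102628

We have X ~ Geometric(p=0.434) (number of trials until the first success, k ≥ 1).

P(X > 4) = 1 - P(X ≤ 4)
                = 1 - F(4)
                = 1 - 0.897372
                = 0.102628

So there's approximately a 10.3% chance that X exceeds 4.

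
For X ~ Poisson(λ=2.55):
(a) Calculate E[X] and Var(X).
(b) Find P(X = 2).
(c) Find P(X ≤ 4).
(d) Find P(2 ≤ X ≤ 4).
(a) E[X] = 2.5500, Var(X) = 2.5500
(b) P(X = 2) = 0.253863
(c) P(X ≤ 4) = 0.884399
(d) P(2 ≤ X ≤ 4) = 0.607209

We have X ~ Poisson(λ=2.55).

(a) Moments:
E[X] = 2.5500
Var(X) = 2.5500
σ = √Var(X) = 1.5969

(b) Point probability using PMF:
P(X = 2) = 0.253863

(c) Cumulative probability using CDF:
P(X ≤ 4) = F(4) = 0.884399

(d) Range probability:
P(2 ≤ X ≤ 4) = P(X ≤ 4) - P(X ≤ 1)
                   = F(4) - F(1)
                   = 0.884399 - 0.277190
                   = 0.607209

This means approximately 60.7% of outcomes fall in the interval [2, 4].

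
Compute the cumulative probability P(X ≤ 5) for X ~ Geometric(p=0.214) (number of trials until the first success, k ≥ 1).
0.700006

We have X ~ Geometric(p=0.214) (number of trials until the first success, k ≥ 1).

The CDF gives us P(X ≤ k).

Using the CDF:
P(X ≤ 5) = 0.700006

This means there's approximately a 70.0% chance that X is at most 5.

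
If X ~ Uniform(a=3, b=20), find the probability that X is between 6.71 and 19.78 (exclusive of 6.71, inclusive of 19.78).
0.768824

We have X ~ Uniform(a=3, b=20).

To find P(6.71 < X ≤ 19.78), we use:
P(6.71 < X ≤ 19.78) = P(X ≤ 19.78) - P(X ≤ 6.71)
                 = F(19.78) - F(6.71)
                 = 0.987059 - 0.218235
                 = 0.768824

So there's approximately a 76.9% chance that X falls in this range.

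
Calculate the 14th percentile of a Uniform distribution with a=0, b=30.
4.2000

We have X ~ Uniform(a=0, b=30).

We want to find x such that P(X ≤ x) = 0.14.

This is the 14th percentile, which means 14% of values fall below this point.

Using the inverse CDF (quantile function):
x = F⁻¹(0.14) = 4.2000

Verification: P(X ≤ 4.2000) = 0.14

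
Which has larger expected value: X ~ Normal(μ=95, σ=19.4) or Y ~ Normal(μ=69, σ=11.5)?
X has larger mean (95.0000 > 69.0000)

Compute the expected value for each distribution:

X ~ Normal(μ=95, σ=19.4):
E[X] = 95.0000

Y ~ Normal(μ=69, σ=11.5):
E[Y] = 69.0000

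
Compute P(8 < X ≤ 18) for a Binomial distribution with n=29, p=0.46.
0.939013

We have X ~ Binomial(n=29, p=0.46).

To find P(8 < X ≤ 18), we use:
P(8 < X ≤ 18) = P(X ≤ 18) - P(X ≤ 8)
                 = F(18) - F(8)
                 = 0.972820 - 0.033807
                 = 0.939013

So there's approximately a 93.9% chance that X falls in this range.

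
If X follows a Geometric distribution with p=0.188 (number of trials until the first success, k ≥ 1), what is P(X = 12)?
0.019023

We have X ~ Geometric(p=0.188) (number of trials until the first success, k ≥ 1).

For a Geometric distribution, the PMF gives us the probability of each outcome.

Using the PMF formula:
P(X = 12) = 0.019023

Rounded to 4 decimal places: 0.0190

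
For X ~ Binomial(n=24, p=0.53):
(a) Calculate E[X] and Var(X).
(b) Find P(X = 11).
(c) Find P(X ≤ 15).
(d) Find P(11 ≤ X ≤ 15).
(a) E[X] = 12.7200, Var(X) = 5.9784
(b) P(X = 11) = 0.126350
(c) P(X ≤ 15) = 0.872686
(d) P(11 ≤ X ≤ 15) = 0.690748

We have X ~ Binomial(n=24, p=0.53).

(a) Moments:
E[X] = 12.7200
Var(X) = 5.9784
σ = √Var(X) = 2.4451

(b) Point probability using PMF:
P(X = 11) = 0.126350

(c) Cumulative probability using CDF:
P(X ≤ 15) = F(15) = 0.872686

(d) Range probability:
P(11 ≤ X ≤ 15) = P(X ≤ 15) - P(X ≤ 10)
                   = F(15) - F(10)
                   = 0.872686 - 0.181939
                   = 0.690748

This means approximately 69.1% of outcomes fall in the interval [11, 15].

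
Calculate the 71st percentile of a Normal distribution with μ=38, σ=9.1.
43.0358

We have X ~ Normal(μ=38, σ=9.1).

We want to find x such that P(X ≤ x) = 0.71.

This is the 71st percentile, which means 71% of values fall below this point.

Using the inverse CDF (quantile function):
x = F⁻¹(0.71) = 43.0358

Verification: P(X ≤ 43.0358) = 0.71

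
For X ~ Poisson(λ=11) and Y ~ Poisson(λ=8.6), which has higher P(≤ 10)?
Y has higher probability (P(Y ≤ 10) = 0.7522 > P(X ≤ 10) = 0.4599)

Compute P(≤ 10) for each distribution:

X ~ Poisson(λ=11):
P(X ≤ 10) = 0.4599

Y ~ Poisson(λ=8.6):
P(Y ≤ 10) = 0.7522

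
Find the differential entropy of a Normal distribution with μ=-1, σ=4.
2.8052 nats

We have X ~ Normal(μ=-1, σ=4).

The differential entropy measures the uncertainty or information content of the distribution.

For a Normal distribution with μ=-1, σ=4:
h(X) = 2.8052 nats

(In bits, this would be 4.0471 bits.)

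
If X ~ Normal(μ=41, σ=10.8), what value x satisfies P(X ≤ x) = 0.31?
35.6448

We have X ~ Normal(μ=41, σ=10.8).

We want to find x such that P(X ≤ x) = 0.31.

This is the 31st percentile, which means 31% of values fall below this point.

Using the inverse CDF (quantile function):
x = F⁻¹(0.31) = 35.6448

Verification: P(X ≤ 35.6448) = 0.31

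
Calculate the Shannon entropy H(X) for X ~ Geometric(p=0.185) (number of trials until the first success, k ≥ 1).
2.5886 nats

We have X ~ Geometric(p=0.185) (number of trials until the first success, k ≥ 1).

The Shannon entropy measures the uncertainty or information content of the distribution.

For a Geometric distribution with p=0.185 (number of trials until the first success, k ≥ 1):
H(X) = 2.5886 nats

(In bits, this would be 3.7346 bits.)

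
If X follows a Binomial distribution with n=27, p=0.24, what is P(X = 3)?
0.055755

We have X ~ Binomial(n=27, p=0.24).

For a Binomial distribution, the PMF gives us the probability of each outcome.

Using the PMF formula:
P(X = 3) = 0.055755

Rounded to 4 decimal places: 0.0558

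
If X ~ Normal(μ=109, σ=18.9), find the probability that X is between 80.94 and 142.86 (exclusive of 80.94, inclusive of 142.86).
0.894579

We have X ~ Normal(μ=109, σ=18.9).

To find P(80.94 < X ≤ 142.86), we use:
P(80.94 < X ≤ 142.86) = P(X ≤ 142.86) - P(X ≤ 80.94)
                 = F(142.86) - F(80.94)
                 = 0.963396 - 0.068817
                 = 0.894579

So there's approximately a 89.5% chance that X falls in this range.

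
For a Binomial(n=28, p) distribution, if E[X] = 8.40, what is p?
p = 0.3

For a Binomial(n, p) distribution:
E[X] = n × p

Given n = 28 and E[X] = 8.40:
8.40 = 28 × p
p = 8.40 / 28 = 0.3

Verification: Binomial(28, 0.3) has E[X] = 8.40 ✓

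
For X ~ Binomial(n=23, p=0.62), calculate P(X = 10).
0.033079

We have X ~ Binomial(n=23, p=0.62).

For a Binomial distribution, the PMF gives us the probability of each outcome.

Using the PMF formula:
P(X = 10) = 0.033079

Rounded to 4 decimal places: 0.0331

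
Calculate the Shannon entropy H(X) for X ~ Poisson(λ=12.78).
2.6861 nats

We have X ~ Poisson(λ=12.78).

The Shannon entropy measures the uncertainty or information content of the distribution.

For a Poisson distribution with λ=12.78:
H(X) = 2.6861 nats

(In bits, this would be 3.8752 bits.)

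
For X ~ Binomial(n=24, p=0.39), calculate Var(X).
5.7096

We have X ~ Binomial(n=24, p=0.39).

For a Binomial distribution with n=24, p=0.39:
Var(X) = 5.7096

The variance measures the spread of the distribution around the mean.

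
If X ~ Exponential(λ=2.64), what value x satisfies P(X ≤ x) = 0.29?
0.1297

We have X ~ Exponential(λ=2.64).

We want to find x such that P(X ≤ x) = 0.29.

This is the 29th percentile, which means 29% of values fall below this point.

Using the inverse CDF (quantile function):
x = F⁻¹(0.29) = 0.1297

Verification: P(X ≤ 0.1297) = 0.29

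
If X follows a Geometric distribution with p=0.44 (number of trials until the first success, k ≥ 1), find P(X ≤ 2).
0.686400

We have X ~ Geometric(p=0.44) (number of trials until the first success, k ≥ 1).

The CDF gives us P(X ≤ k).

Using the CDF:
P(X ≤ 2) = 0.686400

This means there's approximately a 68.6% chance that X is at most 2.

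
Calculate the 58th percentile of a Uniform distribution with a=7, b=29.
19.7600

We have X ~ Uniform(a=7, b=29).

We want to find x such that P(X ≤ x) = 0.58.

This is the 58th percentile, which means 58% of values fall below this point.

Using the inverse CDF (quantile function):
x = F⁻¹(0.58) = 19.7600

Verification: P(X ≤ 19.7600) = 0.58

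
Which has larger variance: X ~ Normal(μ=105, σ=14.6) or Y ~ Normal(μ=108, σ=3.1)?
X has larger variance (213.1600 > 9.6100)

Compute the variance for each distribution:

X ~ Normal(μ=105, σ=14.6):
Var(X) = 213.1600

Y ~ Normal(μ=108, σ=3.1):
Var(Y) = 9.6100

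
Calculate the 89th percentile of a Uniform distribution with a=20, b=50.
46.7000

We have X ~ Uniform(a=20, b=50).

We want to find x such that P(X ≤ x) = 0.89.

This is the 89th percentile, which means 89% of values fall below this point.

Using the inverse CDF (quantile function):
x = F⁻¹(0.89) = 46.7000

Verification: P(X ≤ 46.7000) = 0.89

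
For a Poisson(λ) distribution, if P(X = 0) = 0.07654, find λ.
λ = 2.5699

For a Poisson(λ) distribution, the PMF at 0 is:
P(X = 0) = λ^0 e^(-λ) / 0! = e^(-λ)

Given P(X = 0) = 0.07654:
e^(-λ) = 0.07654
-λ = ln(0.07654)
λ = -ln(0.07654) = 2.5699

Verification: e^(-2.5699) = 0.07654 ✓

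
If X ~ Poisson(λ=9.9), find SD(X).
3.1464

We have X ~ Poisson(λ=9.9).

For a Poisson distribution with λ=9.9:
σ = √Var(X) = 3.1464

The standard deviation is the square root of the variance.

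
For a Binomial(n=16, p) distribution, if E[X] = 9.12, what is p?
p = 0.57

For a Binomial(n, p) distribution:
E[X] = n × p

Given n = 16 and E[X] = 9.12:
9.12 = 16 × p
p = 9.12 / 16 = 0.57

Verification: Binomial(16, 0.57) has E[X] = 9.12 ✓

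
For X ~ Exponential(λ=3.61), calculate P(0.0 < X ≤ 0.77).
0.937943

We have X ~ Exponential(λ=3.61).

To find P(0.0 < X ≤ 0.77), we use:
P(0.0 < X ≤ 0.77) = P(X ≤ 0.77) - P(X ≤ 0.0)
                 = F(0.77) - F(0.0)
                 = 0.937943 - 0.000000
                 = 0.937943

So there's approximately a 93.8% chance that X falls in this range.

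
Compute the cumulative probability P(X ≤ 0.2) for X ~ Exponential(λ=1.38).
0.241187

We have X ~ Exponential(λ=1.38).

The CDF gives us P(X ≤ k).

Using the CDF:
P(X ≤ 0.2) = 0.241187

This means there's approximately a 24.1% chance that X is at most 0.2.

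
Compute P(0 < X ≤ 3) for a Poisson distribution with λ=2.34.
0.694839

We have X ~ Poisson(λ=2.34).

To find P(0 < X ≤ 3), we use:
P(0 < X ≤ 3) = P(X ≤ 3) - P(X ≤ 0)
                 = F(3) - F(0)
                 = 0.791166 - 0.096328
                 = 0.694839

So there's approximately a 69.5% chance that X falls in this range.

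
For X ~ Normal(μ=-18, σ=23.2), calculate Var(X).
538.2400

We have X ~ Normal(μ=-18, σ=23.2).

For a Normal distribution with μ=-18, σ=23.2:
Var(X) = 538.2400

The variance measures the spread of the distribution around the mean.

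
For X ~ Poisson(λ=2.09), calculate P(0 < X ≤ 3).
0.716842

We have X ~ Poisson(λ=2.09).

To find P(0 < X ≤ 3), we use:
P(0 < X ≤ 3) = P(X ≤ 3) - P(X ≤ 0)
                 = F(3) - F(0)
                 = 0.840529 - 0.123687
                 = 0.716842

So there's approximately a 71.7% chance that X falls in this range.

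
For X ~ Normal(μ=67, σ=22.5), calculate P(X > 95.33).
0.103995

We have X ~ Normal(μ=67, σ=22.5).

P(X > 95.33) = 1 - P(X ≤ 95.33)
                = 1 - F(95.33)
                = 1 - 0.896005
                = 0.103995

So there's approximately a 10.4% chance that X exceeds 95.33.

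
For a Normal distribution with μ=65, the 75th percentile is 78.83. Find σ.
σ = 20.5044

For X ~ Normal(μ, σ), the p-th percentile satisfies x = μ + z_p × σ,
where z_p = Φ⁻¹(p) is the standard normal quantile.

Step 1: z_{0.75} = Φ⁻¹(0.75) = 0.6745

Step 2: Solve for σ:
78.83 = 65 + 0.6745 × σ
σ = (78.83 - 65) / 0.6745
σ = 13.83 / 0.6745
σ = 20.5044

Verification: μ + z × σ = 65 + 0.6745 × 20.5044 = 78.83 ✓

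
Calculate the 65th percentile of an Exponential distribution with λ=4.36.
0.2408

We have X ~ Exponential(λ=4.36).

We want to find x such that P(X ≤ x) = 0.65.

This is the 65th percentile, which means 65% of values fall below this point.

Using the inverse CDF (quantile function):
x = F⁻¹(0.65) = 0.2408

Verification: P(X ≤ 0.2408) = 0.65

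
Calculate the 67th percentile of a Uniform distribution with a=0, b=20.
13.4000

We have X ~ Uniform(a=0, b=20).

We want to find x such that P(X ≤ x) = 0.67.

This is the 67th percentile, which means 67% of values fall below this point.

Using the inverse CDF (quantile function):
x = F⁻¹(0.67) = 13.4000

Verification: P(X ≤ 13.4000) = 0.67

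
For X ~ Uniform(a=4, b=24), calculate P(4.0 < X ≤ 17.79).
0.689500

We have X ~ Uniform(a=4, b=24).

To find P(4.0 < X ≤ 17.79), we use:
P(4.0 < X ≤ 17.79) = P(X ≤ 17.79) - P(X ≤ 4.0)
                 = F(17.79) - F(4.0)
                 = 0.689500 - 0.000000
                 = 0.689500

So there's approximately a 69.0% chance that X falls in this range.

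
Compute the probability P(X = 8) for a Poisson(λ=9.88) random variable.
0.115267

We have X ~ Poisson(λ=9.88).

For a Poisson distribution, the PMF gives us the probability of each outcome.

Using the PMF formula:
P(X = 8) = 0.115267

Rounded to 4 decimal places: 0.1153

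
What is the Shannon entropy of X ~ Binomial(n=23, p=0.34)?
2.2375 nats

We have X ~ Binomial(n=23, p=0.34).

The Shannon entropy measures the uncertainty or information content of the distribution.

For a Binomial distribution with n=23, p=0.34:
H(X) = 2.2375 nats

(In bits, this would be 3.2280 bits.)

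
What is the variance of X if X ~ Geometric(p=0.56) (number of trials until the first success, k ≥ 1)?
1.4031

We have X ~ Geometric(p=0.56) (number of trials until the first success, k ≥ 1).

For a Geometric distribution with p=0.56 (number of trials until the first success, k ≥ 1):
Var(X) = 1.4031

The variance measures the spread of the distribution around the mean.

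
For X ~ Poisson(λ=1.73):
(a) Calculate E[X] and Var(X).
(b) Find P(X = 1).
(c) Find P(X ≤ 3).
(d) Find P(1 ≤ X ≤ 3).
(a) E[X] = 1.7300, Var(X) = 1.7300
(b) P(X = 1) = 0.306702
(c) P(X ≤ 3) = 0.902272
(d) P(1 ≤ X ≤ 3) = 0.724987

We have X ~ Poisson(λ=1.73).

(a) Moments:
E[X] = 1.7300
Var(X) = 1.7300
σ = √Var(X) = 1.3153

(b) Point probability using PMF:
P(X = 1) = 0.306702

(c) Cumulative probability using CDF:
P(X ≤ 3) = F(3) = 0.902272

(d) Range probability:
P(1 ≤ X ≤ 3) = P(X ≤ 3) - P(X ≤ 0)
                   = F(3) - F(0)
                   = 0.902272 - 0.177284
                   = 0.724987

This means approximately 72.5% of outcomes fall in the interval [1, 3].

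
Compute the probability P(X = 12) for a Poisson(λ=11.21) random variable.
0.111298

We have X ~ Poisson(λ=11.21).

For a Poisson distribution, the PMF gives us the probability of each outcome.

Using the PMF formula:
P(X = 12) = 0.111298

Rounded to 4 decimal places: 0.1113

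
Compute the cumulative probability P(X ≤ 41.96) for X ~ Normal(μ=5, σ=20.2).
0.966353

We have X ~ Normal(μ=5, σ=20.2).

The CDF gives us P(X ≤ k).

Using the CDF:
P(X ≤ 41.96) = 0.966353

This means there's approximately a 96.6% chance that X is at most 41.96.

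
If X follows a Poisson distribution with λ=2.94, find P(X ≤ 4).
0.825242

We have X ~ Poisson(λ=2.94).

The CDF gives us P(X ≤ k).

Using the CDF:
P(X ≤ 4) = 0.825242

This means there's approximately a 82.5% chance that X is at most 4.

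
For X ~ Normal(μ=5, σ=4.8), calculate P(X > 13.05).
0.046763

We have X ~ Normal(μ=5, σ=4.8).

P(X > 13.05) = 1 - P(X ≤ 13.05)
                = 1 - F(13.05)
                = 1 - 0.953237
                = 0.046763

So there's approximately a 4.7% chance that X exceeds 13.05.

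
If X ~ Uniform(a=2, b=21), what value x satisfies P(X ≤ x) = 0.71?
15.4900

We have X ~ Uniform(a=2, b=21).

We want to find x such that P(X ≤ x) = 0.71.

This is the 71st percentile, which means 71% of values fall below this point.

Using the inverse CDF (quantile function):
x = F⁻¹(0.71) = 15.4900

Verification: P(X ≤ 15.4900) = 0.71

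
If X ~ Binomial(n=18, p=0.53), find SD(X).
2.1175

We have X ~ Binomial(n=18, p=0.53).

For a Binomial distribution with n=18, p=0.53:
σ = √Var(X) = 2.1175

The standard deviation is the square root of the variance.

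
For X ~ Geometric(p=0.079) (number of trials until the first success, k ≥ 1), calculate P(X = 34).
0.005226

We have X ~ Geometric(p=0.079) (number of trials until the first success, k ≥ 1).

For a Geometric distribution, the PMF gives us the probability of each outcome.

Using the PMF formula:
P(X = 34) = 0.005226

Rounded to 4 decimal places: 0.0052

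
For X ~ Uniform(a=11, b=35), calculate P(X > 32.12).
0.120000

We have X ~ Uniform(a=11, b=35).

P(X > 32.12) = 1 - P(X ≤ 32.12)
                = 1 - F(32.12)
                = 1 - 0.880000
                = 0.120000

So there's approximately a 12.0% chance that X exceeds 32.12.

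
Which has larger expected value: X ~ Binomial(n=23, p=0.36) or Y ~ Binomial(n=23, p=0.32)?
X has larger mean (8.2800 > 7.3600)

Compute the expected value for each distribution:

X ~ Binomial(n=23, p=0.36):
E[X] = 8.2800

Y ~ Binomial(n=23, p=0.32):
E[Y] = 7.3600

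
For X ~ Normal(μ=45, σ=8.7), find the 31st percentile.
40.6861

We have X ~ Normal(μ=45, σ=8.7).

We want to find x such that P(X ≤ x) = 0.31.

This is the 31st percentile, which means 31% of values fall below this point.

Using the inverse CDF (quantile function):
x = F⁻¹(0.31) = 40.6861

Verification: P(X ≤ 40.6861) = 0.31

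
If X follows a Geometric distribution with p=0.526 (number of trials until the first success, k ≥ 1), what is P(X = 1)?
0.526000

We have X ~ Geometric(p=0.526) (number of trials until the first success, k ≥ 1).

For a Geometric distribution, the PMF gives us the probability of each outcome.

Using the PMF formula:
P(X = 1) = 0.526000

Rounded to 4 decimal places: 0.5260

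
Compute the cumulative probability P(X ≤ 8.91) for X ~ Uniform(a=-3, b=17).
0.595500

We have X ~ Uniform(a=-3, b=17).

The CDF gives us P(X ≤ k).

Using the CDF:
P(X ≤ 8.91) = 0.595500

This means there's approximately a 59.6% chance that X is at most 8.91.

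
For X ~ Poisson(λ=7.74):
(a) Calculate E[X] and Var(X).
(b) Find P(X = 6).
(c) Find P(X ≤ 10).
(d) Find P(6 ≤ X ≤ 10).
(a) E[X] = 7.7400, Var(X) = 7.7400
(b) P(X = 6) = 0.129919
(c) P(X ≤ 10) = 0.840829
(d) P(6 ≤ X ≤ 10) = 0.624599

We have X ~ Poisson(λ=7.74).

(a) Moments:
E[X] = 7.7400
Var(X) = 7.7400
σ = √Var(X) = 2.7821

(b) Point probability using PMF:
P(X = 6) = 0.129919

(c) Cumulative probability using CDF:
P(X ≤ 10) = F(10) = 0.840829

(d) Range probability:
P(6 ≤ X ≤ 10) = P(X ≤ 10) - P(X ≤ 5)
                   = F(10) - F(5)
                   = 0.840829 - 0.216230
                   = 0.624599

This means approximately 62.5% of outcomes fall in the interval [6, 10].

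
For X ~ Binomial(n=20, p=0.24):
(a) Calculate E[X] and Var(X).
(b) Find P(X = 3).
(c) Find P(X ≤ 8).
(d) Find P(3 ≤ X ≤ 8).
(a) E[X] = 4.8000, Var(X) = 3.6480
(b) P(X = 3) = 0.148378
(c) P(X ≤ 8) = 0.967998
(d) P(3 ≤ X ≤ 8) = 0.859451

We have X ~ Binomial(n=20, p=0.24).

(a) Moments:
E[X] = 4.8000
Var(X) = 3.6480
σ = √Var(X) = 1.9100

(b) Point probability using PMF:
P(X = 3) = 0.148378

(c) Cumulative probability using CDF:
P(X ≤ 8) = F(8) = 0.967998

(d) Range probability:
P(3 ≤ X ≤ 8) = P(X ≤ 8) - P(X ≤ 2)
                   = F(8) - F(2)
                   = 0.967998 - 0.108547
                   = 0.859451

This means approximately 85.9% of outcomes fall in the interval [3, 8].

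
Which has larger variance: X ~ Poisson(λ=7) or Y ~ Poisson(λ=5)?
X has larger variance (7.0000 > 5.0000)

Compute the variance for each distribution:

X ~ Poisson(λ=7):
Var(X) = 7.0000

Y ~ Poisson(λ=5):
Var(Y) = 5.0000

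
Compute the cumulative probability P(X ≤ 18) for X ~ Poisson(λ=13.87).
0.889716

We have X ~ Poisson(λ=13.87).

The CDF gives us P(X ≤ k).

Using the CDF:
P(X ≤ 18) = 0.889716

This means there's approximately a 89.0% chance that X is at most 18.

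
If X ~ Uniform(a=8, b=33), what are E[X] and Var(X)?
E[X] = 20.5000, Var(X) = 52.0833

We have X ~ Uniform(a=8, b=33).

For a Uniform distribution with a=8, b=33:

Expected value:
E[X] = 20.5000

Variance:
Var(X) = 52.0833

Standard deviation:
σ = √Var(X) = 7.2169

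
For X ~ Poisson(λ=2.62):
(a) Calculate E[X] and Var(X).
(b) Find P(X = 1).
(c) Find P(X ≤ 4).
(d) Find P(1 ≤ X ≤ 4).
(a) E[X] = 2.6200, Var(X) = 2.6200
(b) P(X = 1) = 0.190744
(c) P(X ≤ 4) = 0.874580
(d) P(1 ≤ X ≤ 4) = 0.801777

We have X ~ Poisson(λ=2.62).

(a) Moments:
E[X] = 2.6200
Var(X) = 2.6200
σ = √Var(X) = 1.6186

(b) Point probability using PMF:
P(X = 1) = 0.190744

(c) Cumulative probability using CDF:
P(X ≤ 4) = F(4) = 0.874580

(d) Range probability:
P(1 ≤ X ≤ 4) = P(X ≤ 4) - P(X ≤ 0)
                   = F(4) - F(0)
                   = 0.874580 - 0.072803
                   = 0.801777

This means approximately 80.2% of outcomes fall in the interval [1, 4].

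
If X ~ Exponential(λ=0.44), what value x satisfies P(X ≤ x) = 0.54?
1.7648

We have X ~ Exponential(λ=0.44).

We want to find x such that P(X ≤ x) = 0.54.

This is the 54th percentile, which means 54% of values fall below this point.

Using the inverse CDF (quantile function):
x = F⁻¹(0.54) = 1.7648

Verification: P(X ≤ 1.7648) = 0.54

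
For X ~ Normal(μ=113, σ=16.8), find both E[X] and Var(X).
E[X] = 113.0000, Var(X) = 282.2400

We have X ~ Normal(μ=113, σ=16.8).

For a Normal distribution with μ=113, σ=16.8:

Expected value:
E[X] = 113.0000

Variance:
Var(X) = 282.2400

Standard deviation:
σ = √Var(X) = 16.8000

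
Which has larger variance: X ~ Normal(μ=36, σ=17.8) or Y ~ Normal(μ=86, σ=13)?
X has larger variance (316.8400 > 169.0000)

Compute the variance for each distribution:

X ~ Normal(μ=36, σ=17.8):
Var(X) = 316.8400

Y ~ Normal(μ=86, σ=13):
Var(Y) = 169.0000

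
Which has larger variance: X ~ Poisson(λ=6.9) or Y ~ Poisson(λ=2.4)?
X has larger variance (6.9000 > 2.4000)

Compute the variance for each distribution:

X ~ Poisson(λ=6.9):
Var(X) = 6.9000

Y ~ Poisson(λ=2.4):
Var(Y) = 2.4000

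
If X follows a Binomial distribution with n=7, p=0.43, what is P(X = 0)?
0.019549

We have X ~ Binomial(n=7, p=0.43).

For a Binomial distribution, the PMF gives us the probability of each outcome.

Using the PMF formula:
P(X = 0) = 0.019549

Rounded to 4 decimal places: 0.0195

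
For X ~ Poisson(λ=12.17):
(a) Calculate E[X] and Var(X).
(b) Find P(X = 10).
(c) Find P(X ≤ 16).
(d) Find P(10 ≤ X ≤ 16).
(a) E[X] = 12.1700, Var(X) = 12.1700
(b) P(X = 10) = 0.101807
(c) P(X ≤ 16) = 0.889218
(d) P(10 ≤ X ≤ 16) = 0.661362

We have X ~ Poisson(λ=12.17).

(a) Moments:
E[X] = 12.1700
Var(X) = 12.1700
σ = √Var(X) = 3.4886

(b) Point probability using PMF:
P(X = 10) = 0.101807

(c) Cumulative probability using CDF:
P(X ≤ 16) = F(16) = 0.889218

(d) Range probability:
P(10 ≤ X ≤ 16) = P(X ≤ 16) - P(X ≤ 9)
                   = F(16) - F(9)
                   = 0.889218 - 0.227856
                   = 0.661362

This means approximately 66.1% of outcomes fall in the interval [10, 16].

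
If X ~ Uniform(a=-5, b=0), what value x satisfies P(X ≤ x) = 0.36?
-3.2000

We have X ~ Uniform(a=-5, b=0).

We want to find x such that P(X ≤ x) = 0.36.

This is the 36th percentile, which means 36% of values fall below this point.

Using the inverse CDF (quantile function):
x = F⁻¹(0.36) = -3.2000

Verification: P(X ≤ -3.2000) = 0.36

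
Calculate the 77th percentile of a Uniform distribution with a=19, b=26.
24.3900

We have X ~ Uniform(a=19, b=26).

We want to find x such that P(X ≤ x) = 0.77.

This is the 77th percentile, which means 77% of values fall below this point.

Using the inverse CDF (quantile function):
x = F⁻¹(0.77) = 24.3900

Verification: P(X ≤ 24.3900) = 0.77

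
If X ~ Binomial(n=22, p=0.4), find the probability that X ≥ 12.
0.120706

We have X ~ Binomial(n=22, p=0.4).

For discrete distributions, P(X ≥ 12) = 1 - P(X ≤ 11).

P(X ≤ 11) = 0.879294
P(X ≥ 12) = 1 - 0.879294 = 0.120706

So there's approximately a 12.1% chance that X is at least 12.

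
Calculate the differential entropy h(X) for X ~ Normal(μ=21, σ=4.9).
3.0082 nats

We have X ~ Normal(μ=21, σ=4.9).

The differential entropy measures the uncertainty or information content of the distribution.

For a Normal distribution with μ=21, σ=4.9:
h(X) = 3.0082 nats

(In bits, this would be 4.3399 bits.)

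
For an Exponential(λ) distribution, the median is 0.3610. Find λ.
λ = 1.9201

For X ~ Exponential(λ), the CDF is F(x) = 1 - e^(-λx).
The median m satisfies F(m) = 0.5:
1 - e^(-λm) = 0.5
e^(-λm) = 0.5
λm = ln(2)
m = ln(2) / λ

Given m = 0.3610:
λ = ln(2) / 0.3610 = 0.693147 / 0.3610 = 1.9201

Verification: ln(2) / 1.9201 = 0.3610 ✓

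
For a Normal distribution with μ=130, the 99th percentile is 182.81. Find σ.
σ = 22.7008

For X ~ Normal(μ, σ), the p-th percentile satisfies x = μ + z_p × σ,
where z_p = Φ⁻¹(p) is the standard normal quantile.

Step 1: z_{0.99} = Φ⁻¹(0.99) = 2.3263

Step 2: Solve for σ:
182.81 = 130 + 2.3263 × σ
σ = (182.81 - 130) / 2.3263
σ = 52.81 / 2.3263
σ = 22.7008

Verification: μ + z × σ = 130 + 2.3263 × 22.7008 = 182.81 ✓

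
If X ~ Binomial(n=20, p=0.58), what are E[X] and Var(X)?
E[X] = 11.6000, Var(X) = 4.8720

We have X ~ Binomial(n=20, p=0.58).

For a Binomial distribution with n=20, p=0.58:

Expected value:
E[X] = 11.6000

Variance:
Var(X) = 4.8720

Standard deviation:
σ = √Var(X) = 2.2073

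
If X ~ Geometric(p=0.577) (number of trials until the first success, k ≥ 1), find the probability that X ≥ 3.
0.178929

We have X ~ Geometric(p=0.577) (number of trials until the first success, k ≥ 1).

For discrete distributions, P(X ≥ 3) = 1 - P(X ≤ 2).

P(X ≤ 2) = 0.821071
P(X ≥ 3) = 1 - 0.821071 = 0.178929

So there's approximately a 17.9% chance that X is at least 3.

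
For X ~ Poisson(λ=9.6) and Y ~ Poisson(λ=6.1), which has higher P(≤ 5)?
Y has higher probability (P(Y ≤ 5) = 0.4298 > P(X ≤ 5) = 0.0838)

Compute P(≤ 5) for each distribution:

X ~ Poisson(λ=9.6):
P(X ≤ 5) = 0.0838

Y ~ Poisson(λ=6.1):
P(Y ≤ 5) = 0.4298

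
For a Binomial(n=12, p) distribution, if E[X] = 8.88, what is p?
p = 0.74

For a Binomial(n, p) distribution:
E[X] = n × p

Given n = 12 and E[X] = 8.88:
8.88 = 12 × p
p = 8.88 / 12 = 0.74

Verification: Binomial(12, 0.74) has E[X] = 8.88 ✓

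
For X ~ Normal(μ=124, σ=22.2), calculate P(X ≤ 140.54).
0.771878

We have X ~ Normal(μ=124, σ=22.2).

The CDF gives us P(X ≤ k).

Using the CDF:
P(X ≤ 140.54) = 0.771878

This means there's approximately a 77.2% chance that X is at most 140.54.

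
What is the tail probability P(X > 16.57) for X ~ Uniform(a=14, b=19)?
0.486000

We have X ~ Uniform(a=14, b=19).

P(X > 16.57) = 1 - P(X ≤ 16.57)
                = 1 - F(16.57)
                = 1 - 0.514000
                = 0.486000

So there's approximately a 48.6% chance that X exceeds 16.57.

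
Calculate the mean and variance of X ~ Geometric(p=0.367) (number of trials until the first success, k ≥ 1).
E[X] = 2.7248, Var(X) = 4.6997

We have X ~ Geometric(p=0.367) (number of trials until the first success, k ≥ 1).

For a Geometric distribution with p=0.367 (number of trials until the first success, k ≥ 1):

Expected value:
E[X] = 2.7248

Variance:
Var(X) = 4.6997

Standard deviation:
σ = √Var(X) = 2.1679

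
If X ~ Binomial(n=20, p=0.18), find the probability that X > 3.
0.497405

We have X ~ Binomial(n=20, p=0.18).

P(X > 3) = 1 - P(X ≤ 3)
                = 1 - F(3)
                = 1 - 0.502595
                = 0.497405

So there's approximately a 49.7% chance that X exceeds 3.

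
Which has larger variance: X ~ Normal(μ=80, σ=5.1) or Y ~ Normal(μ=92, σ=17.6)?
Y has larger variance (309.7600 > 26.0100)

Compute the variance for each distribution:

X ~ Normal(μ=80, σ=5.1):
Var(X) = 26.0100

Y ~ Normal(μ=92, σ=17.6):
Var(Y) = 309.7600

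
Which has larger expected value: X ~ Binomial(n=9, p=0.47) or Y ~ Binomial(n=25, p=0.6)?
Y has larger mean (15.0000 > 4.2300)

Compute the expected value for each distribution:

X ~ Binomial(n=9, p=0.47):
E[X] = 4.2300

Y ~ Binomial(n=25, p=0.6):
E[Y] = 15.0000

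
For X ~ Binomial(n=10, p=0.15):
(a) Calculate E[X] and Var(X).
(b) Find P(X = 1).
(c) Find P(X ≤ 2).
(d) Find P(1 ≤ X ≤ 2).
(a) E[X] = 1.5000, Var(X) = 1.2750
(b) P(X = 1) = 0.347425
(c) P(X ≤ 2) = 0.820196
(d) P(1 ≤ X ≤ 2) = 0.623322

We have X ~ Binomial(n=10, p=0.15).

(a) Moments:
E[X] = 1.5000
Var(X) = 1.2750
σ = √Var(X) = 1.1292

(b) Point probability using PMF:
P(X = 1) = 0.347425

(c) Cumulative probability using CDF:
P(X ≤ 2) = F(2) = 0.820196

(d) Range probability:
P(1 ≤ X ≤ 2) = P(X ≤ 2) - P(X ≤ 0)
                   = F(2) - F(0)
                   = 0.820196 - 0.196874
                   = 0.623322

This means approximately 62.3% of outcomes fall in the interval [1, 2].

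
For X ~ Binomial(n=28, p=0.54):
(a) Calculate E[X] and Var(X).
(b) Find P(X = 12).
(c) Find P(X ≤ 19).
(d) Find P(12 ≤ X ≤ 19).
(a) E[X] = 15.1200, Var(X) = 6.9552
(b) P(X = 12) = 0.075168
(c) P(X ≤ 19) = 0.953452
(d) P(12 ≤ X ≤ 19) = 0.868367

We have X ~ Binomial(n=28, p=0.54).

(a) Moments:
E[X] = 15.1200
Var(X) = 6.9552
σ = √Var(X) = 2.6373

(b) Point probability using PMF:
P(X = 12) = 0.075168

(c) Cumulative probability using CDF:
P(X ≤ 19) = F(19) = 0.953452

(d) Range probability:
P(12 ≤ X ≤ 19) = P(X ≤ 19) - P(X ≤ 11)
                   = F(19) - F(11)
                   = 0.953452 - 0.085085
                   = 0.868367

This means approximately 86.8% of outcomes fall in the interval [12, 19].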